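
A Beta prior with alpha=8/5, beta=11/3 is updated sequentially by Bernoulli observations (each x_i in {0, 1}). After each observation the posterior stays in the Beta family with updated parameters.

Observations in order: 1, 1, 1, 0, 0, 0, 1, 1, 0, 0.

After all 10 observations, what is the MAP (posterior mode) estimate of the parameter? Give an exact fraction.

obs 1: x=1 → posterior Beta(13/5, 11/3)
obs 2: x=1 → posterior Beta(18/5, 11/3)
obs 3: x=1 → posterior Beta(23/5, 11/3)
obs 4: x=0 → posterior Beta(23/5, 14/3)
obs 5: x=0 → posterior Beta(23/5, 17/3)
obs 6: x=0 → posterior Beta(23/5, 20/3)
obs 7: x=1 → posterior Beta(28/5, 20/3)
obs 8: x=1 → posterior Beta(33/5, 20/3)
obs 9: x=0 → posterior Beta(33/5, 23/3)
obs 10: x=0 → posterior Beta(33/5, 26/3)

84/199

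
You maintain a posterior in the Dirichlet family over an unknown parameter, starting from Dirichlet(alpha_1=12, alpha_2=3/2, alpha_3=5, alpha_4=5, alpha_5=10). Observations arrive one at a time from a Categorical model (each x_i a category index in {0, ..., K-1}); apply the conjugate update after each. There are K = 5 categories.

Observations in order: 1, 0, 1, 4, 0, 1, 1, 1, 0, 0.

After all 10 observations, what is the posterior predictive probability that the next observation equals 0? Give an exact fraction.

obs 1: x=1 → posterior Dirichlet(12, 5/2, 5, 5, 10)
obs 2: x=0 → posterior Dirichlet(13, 5/2, 5, 5, 10)
obs 3: x=1 → posterior Dirichlet(13, 7/2, 5, 5, 10)
obs 4: x=4 → posterior Dirichlet(13, 7/2, 5, 5, 11)
obs 5: x=0 → posterior Dirichlet(14, 7/2, 5, 5, 11)
obs 6: x=1 → posterior Dirichlet(14, 9/2, 5, 5, 11)
obs 7: x=1 → posterior Dirichlet(14, 11/2, 5, 5, 11)
obs 8: x=1 → posterior Dirichlet(14, 13/2, 5, 5, 11)
obs 9: x=0 → posterior Dirichlet(15, 13/2, 5, 5, 11)
obs 10: x=0 → posterior Dirichlet(16, 13/2, 5, 5, 11)

32/87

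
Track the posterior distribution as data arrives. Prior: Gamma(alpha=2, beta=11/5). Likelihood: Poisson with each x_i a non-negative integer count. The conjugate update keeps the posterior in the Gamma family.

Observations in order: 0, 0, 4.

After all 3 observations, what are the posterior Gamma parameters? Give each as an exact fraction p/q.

alpha=6, beta=26/5

obs 1: x=0 → posterior Gamma(2, 16/5)
obs 2: x=0 → posterior Gamma(2, 21/5)
obs 3: x=4 → posterior Gamma(6, 26/5)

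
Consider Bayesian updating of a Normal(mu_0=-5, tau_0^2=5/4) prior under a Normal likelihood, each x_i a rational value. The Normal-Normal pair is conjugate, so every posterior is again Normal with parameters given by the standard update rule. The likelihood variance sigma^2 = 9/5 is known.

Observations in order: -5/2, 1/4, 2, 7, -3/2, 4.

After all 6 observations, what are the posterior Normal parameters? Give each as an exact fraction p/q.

mu_0=205/744, tau_0^2=15/62

obs 1: x=-5/2 → posterior Normal(-485/122, 45/61)
obs 2: x=1/4 → posterior Normal(-945/344, 45/86)
obs 3: x=2 → posterior Normal(-745/444, 15/37)
obs 4: x=7 → posterior Normal(-45/544, 45/136)
obs 5: x=-3/2 → posterior Normal(-195/644, 45/161)
obs 6: x=4 → posterior Normal(205/744, 15/62)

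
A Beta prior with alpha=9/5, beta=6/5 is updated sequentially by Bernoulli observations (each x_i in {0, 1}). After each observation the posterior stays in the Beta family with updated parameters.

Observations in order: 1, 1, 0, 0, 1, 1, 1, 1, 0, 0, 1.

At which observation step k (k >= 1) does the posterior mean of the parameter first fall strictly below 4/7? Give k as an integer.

obs 1: x=1 → posterior Beta(14/5, 6/5)
obs 2: x=1 → posterior Beta(19/5, 6/5)
obs 3: x=0 → posterior Beta(19/5, 11/5)
obs 4: x=0 → posterior Beta(19/5, 16/5)
obs 5: x=1 → posterior Beta(24/5, 16/5)
obs 6: x=1 → posterior Beta(29/5, 16/5)
obs 7: x=1 → posterior Beta(34/5, 16/5)
obs 8: x=1 → posterior Beta(39/5, 16/5)
obs 9: x=0 → posterior Beta(39/5, 21/5)
obs 10: x=0 → posterior Beta(39/5, 26/5)
obs 11: x=1 → posterior Beta(44/5, 26/5)

k = 4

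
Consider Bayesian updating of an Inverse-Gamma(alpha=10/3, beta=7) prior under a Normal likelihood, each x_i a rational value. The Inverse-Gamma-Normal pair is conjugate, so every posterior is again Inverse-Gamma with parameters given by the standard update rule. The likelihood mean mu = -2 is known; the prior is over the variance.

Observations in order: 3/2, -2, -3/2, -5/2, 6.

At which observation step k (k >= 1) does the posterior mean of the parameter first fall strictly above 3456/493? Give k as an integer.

obs 1: x=3/2 → posterior Inverse-Gamma(23/6, 105/8)
obs 2: x=-2 → posterior Inverse-Gamma(13/3, 105/8)
obs 3: x=-3/2 → posterior Inverse-Gamma(29/6, 53/4)
obs 4: x=-5/2 → posterior Inverse-Gamma(16/3, 107/8)
obs 5: x=6 → posterior Inverse-Gamma(35/6, 363/8)

k = 5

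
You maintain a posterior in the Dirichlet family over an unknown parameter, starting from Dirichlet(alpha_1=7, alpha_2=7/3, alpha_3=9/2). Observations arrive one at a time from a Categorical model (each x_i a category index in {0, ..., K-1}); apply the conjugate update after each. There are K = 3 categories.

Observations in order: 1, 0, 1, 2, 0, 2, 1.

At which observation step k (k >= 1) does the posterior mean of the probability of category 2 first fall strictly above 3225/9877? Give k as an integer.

obs 1: x=1 → posterior Dirichlet(7, 10/3, 9/2)
obs 2: x=0 → posterior Dirichlet(8, 10/3, 9/2)
obs 3: x=1 → posterior Dirichlet(8, 13/3, 9/2)
obs 4: x=2 → posterior Dirichlet(8, 13/3, 11/2)
obs 5: x=0 → posterior Dirichlet(9, 13/3, 11/2)
obs 6: x=2 → posterior Dirichlet(9, 13/3, 13/2)
obs 7: x=1 → posterior Dirichlet(9, 16/3, 13/2)

k = 6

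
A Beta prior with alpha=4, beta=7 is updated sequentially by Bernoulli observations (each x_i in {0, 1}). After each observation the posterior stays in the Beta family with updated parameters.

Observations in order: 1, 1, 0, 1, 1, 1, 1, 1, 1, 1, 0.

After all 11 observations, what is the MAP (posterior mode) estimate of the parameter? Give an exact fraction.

obs 1: x=1 → posterior Beta(5, 7)
obs 2: x=1 → posterior Beta(6, 7)
obs 3: x=0 → posterior Beta(6, 8)
obs 4: x=1 → posterior Beta(7, 8)
obs 5: x=1 → posterior Beta(8, 8)
obs 6: x=1 → posterior Beta(9, 8)
obs 7: x=1 → posterior Beta(10, 8)
obs 8: x=1 → posterior Beta(11, 8)
obs 9: x=1 → posterior Beta(12, 8)
obs 10: x=1 → posterior Beta(13, 8)
obs 11: x=0 → posterior Beta(13, 9)

3/5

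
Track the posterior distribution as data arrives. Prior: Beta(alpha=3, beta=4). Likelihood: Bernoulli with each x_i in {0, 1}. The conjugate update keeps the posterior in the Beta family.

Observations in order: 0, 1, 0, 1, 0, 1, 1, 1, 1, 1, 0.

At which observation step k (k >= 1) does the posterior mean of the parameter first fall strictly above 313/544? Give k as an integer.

obs 1: x=0 → posterior Beta(3, 5)
obs 2: x=1 → posterior Beta(4, 5)
obs 3: x=0 → posterior Beta(4, 6)
obs 4: x=1 → posterior Beta(5, 6)
obs 5: x=0 → posterior Beta(5, 7)
obs 6: x=1 → posterior Beta(6, 7)
obs 7: x=1 → posterior Beta(7, 7)
obs 8: x=1 → posterior Beta(8, 7)
obs 9: x=1 → posterior Beta(9, 7)
obs 10: x=1 → posterior Beta(10, 7)
obs 11: x=0 → posterior Beta(10, 8)

k = 10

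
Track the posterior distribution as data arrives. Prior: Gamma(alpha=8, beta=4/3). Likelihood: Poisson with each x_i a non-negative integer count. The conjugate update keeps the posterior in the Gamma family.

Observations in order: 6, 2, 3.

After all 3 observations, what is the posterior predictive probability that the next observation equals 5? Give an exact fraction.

11953693871754942841295400639/79228162514264337593543950336

obs 1: x=6 → posterior Gamma(14, 7/3)
obs 2: x=2 → posterior Gamma(16, 10/3)
obs 3: x=3 → posterior Gamma(19, 13/3)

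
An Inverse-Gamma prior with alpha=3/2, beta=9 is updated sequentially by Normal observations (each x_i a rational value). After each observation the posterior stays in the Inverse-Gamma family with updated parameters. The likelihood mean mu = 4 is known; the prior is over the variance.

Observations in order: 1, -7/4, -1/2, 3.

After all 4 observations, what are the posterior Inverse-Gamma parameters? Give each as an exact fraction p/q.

alpha=7/2, beta=1301/32

obs 1: x=1 → posterior Inverse-Gamma(2, 27/2)
obs 2: x=-7/4 → posterior Inverse-Gamma(5/2, 961/32)
obs 3: x=-1/2 → posterior Inverse-Gamma(3, 1285/32)
obs 4: x=3 → posterior Inverse-Gamma(7/2, 1301/32)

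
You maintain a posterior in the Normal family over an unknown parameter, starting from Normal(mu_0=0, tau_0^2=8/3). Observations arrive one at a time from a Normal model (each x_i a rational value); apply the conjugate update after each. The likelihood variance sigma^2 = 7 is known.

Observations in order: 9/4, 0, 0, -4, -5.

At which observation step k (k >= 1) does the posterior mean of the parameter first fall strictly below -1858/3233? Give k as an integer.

obs 1: x=9/4 → posterior Normal(18/29, 56/29)
obs 2: x=0 → posterior Normal(18/37, 56/37)
obs 3: x=0 → posterior Normal(2/5, 56/45)
obs 4: x=-4 → posterior Normal(-14/53, 56/53)
obs 5: x=-5 → posterior Normal(-54/61, 56/61)

k = 5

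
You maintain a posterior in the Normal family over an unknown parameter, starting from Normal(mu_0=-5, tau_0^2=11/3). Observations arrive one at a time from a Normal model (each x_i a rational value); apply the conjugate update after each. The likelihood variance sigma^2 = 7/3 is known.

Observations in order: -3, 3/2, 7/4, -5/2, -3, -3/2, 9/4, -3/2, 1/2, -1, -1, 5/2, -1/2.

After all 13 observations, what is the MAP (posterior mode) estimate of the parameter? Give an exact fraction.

obs 1: x=-3 → posterior Normal(-34/9, 77/54)
obs 2: x=3/2 → posterior Normal(-103/58, 77/87)
obs 3: x=7/4 → posterior Normal(-129/160, 77/120)
obs 4: x=-5/2 → posterior Normal(-239/204, 77/153)
obs 5: x=-3 → posterior Normal(-371/248, 77/186)
obs 6: x=-3/2 → posterior Normal(-437/292, 77/219)
obs 7: x=9/4 → posterior Normal(-169/168, 11/36)
obs 8: x=-3/2 → posterior Normal(-101/95, 77/285)
obs 9: x=1/2 → posterior Normal(-191/212, 77/318)
obs 10: x=-1 → posterior Normal(-71/78, 77/351)
obs 11: x=-1 → posterior Normal(-235/256, 77/384)
obs 12: x=5/2 → posterior Normal(-90/139, 77/417)
obs 13: x=-1/2 → posterior Normal(-191/300, 77/450)

-191/300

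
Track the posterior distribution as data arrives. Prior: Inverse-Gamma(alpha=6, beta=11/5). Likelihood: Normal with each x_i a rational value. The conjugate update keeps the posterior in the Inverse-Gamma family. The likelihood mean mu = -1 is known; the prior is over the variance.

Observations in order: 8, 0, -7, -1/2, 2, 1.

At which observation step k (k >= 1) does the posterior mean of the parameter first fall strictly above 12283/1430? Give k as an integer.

obs 1: x=8 → posterior Inverse-Gamma(13/2, 427/10)
obs 2: x=0 → posterior Inverse-Gamma(7, 216/5)
obs 3: x=-7 → posterior Inverse-Gamma(15/2, 306/5)
obs 4: x=-1/2 → posterior Inverse-Gamma(8, 2453/40)
obs 5: x=2 → posterior Inverse-Gamma(17/2, 2633/40)
obs 6: x=1 → posterior Inverse-Gamma(9, 2713/40)

k = 3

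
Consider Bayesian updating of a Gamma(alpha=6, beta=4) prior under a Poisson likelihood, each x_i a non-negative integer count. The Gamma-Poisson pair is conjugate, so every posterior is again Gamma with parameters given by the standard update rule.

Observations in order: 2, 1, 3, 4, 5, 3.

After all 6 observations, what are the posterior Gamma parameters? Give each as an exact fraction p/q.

alpha=24, beta=10

obs 1: x=2 → posterior Gamma(8, 5)
obs 2: x=1 → posterior Gamma(9, 6)
obs 3: x=3 → posterior Gamma(12, 7)
obs 4: x=4 → posterior Gamma(16, 8)
obs 5: x=5 → posterior Gamma(21, 9)
obs 6: x=3 → posterior Gamma(24, 10)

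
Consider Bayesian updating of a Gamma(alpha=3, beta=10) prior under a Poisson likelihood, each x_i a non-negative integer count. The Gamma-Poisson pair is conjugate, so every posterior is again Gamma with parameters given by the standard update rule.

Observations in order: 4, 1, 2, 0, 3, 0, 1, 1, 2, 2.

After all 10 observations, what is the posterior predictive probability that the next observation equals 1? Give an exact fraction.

99614720000000000000000000/278218429446951548637196401

obs 1: x=4 → posterior Gamma(7, 11)
obs 2: x=1 → posterior Gamma(8, 12)
obs 3: x=2 → posterior Gamma(10, 13)
obs 4: x=0 → posterior Gamma(10, 14)
obs 5: x=3 → posterior Gamma(13, 15)
obs 6: x=0 → posterior Gamma(13, 16)
obs 7: x=1 → posterior Gamma(14, 17)
obs 8: x=1 → posterior Gamma(15, 18)
obs 9: x=2 → posterior Gamma(17, 19)
obs 10: x=2 → posterior Gamma(19, 20)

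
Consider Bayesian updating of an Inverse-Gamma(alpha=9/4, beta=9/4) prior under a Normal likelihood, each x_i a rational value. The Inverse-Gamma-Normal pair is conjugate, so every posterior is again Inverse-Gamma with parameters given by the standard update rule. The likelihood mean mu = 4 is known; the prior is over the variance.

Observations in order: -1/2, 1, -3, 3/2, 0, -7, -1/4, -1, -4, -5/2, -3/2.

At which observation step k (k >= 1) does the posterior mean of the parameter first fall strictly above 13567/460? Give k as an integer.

k = 10

obs 1: x=-1/2 → posterior Inverse-Gamma(11/4, 99/8)
obs 2: x=1 → posterior Inverse-Gamma(13/4, 135/8)
obs 3: x=-3 → posterior Inverse-Gamma(15/4, 331/8)
obs 4: x=3/2 → posterior Inverse-Gamma(17/4, 89/2)
obs 5: x=0 → posterior Inverse-Gamma(19/4, 105/2)
obs 6: x=-7 → posterior Inverse-Gamma(21/4, 113)
obs 7: x=-1/4 → posterior Inverse-Gamma(23/4, 3905/32)
obs 8: x=-1 → posterior Inverse-Gamma(25/4, 4305/32)
obs 9: x=-4 → posterior Inverse-Gamma(27/4, 5329/32)
obs 10: x=-5/2 → posterior Inverse-Gamma(29/4, 6005/32)
obs 11: x=-3/2 → posterior Inverse-Gamma(31/4, 6489/32)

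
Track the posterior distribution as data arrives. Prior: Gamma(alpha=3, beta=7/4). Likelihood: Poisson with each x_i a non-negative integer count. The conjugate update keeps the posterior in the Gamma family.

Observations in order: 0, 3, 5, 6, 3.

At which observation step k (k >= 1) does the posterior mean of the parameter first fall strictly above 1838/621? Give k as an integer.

k = 5

obs 1: x=0 → posterior Gamma(3, 11/4)
obs 2: x=3 → posterior Gamma(6, 15/4)
obs 3: x=5 → posterior Gamma(11, 19/4)
obs 4: x=6 → posterior Gamma(17, 23/4)
obs 5: x=3 → posterior Gamma(20, 27/4)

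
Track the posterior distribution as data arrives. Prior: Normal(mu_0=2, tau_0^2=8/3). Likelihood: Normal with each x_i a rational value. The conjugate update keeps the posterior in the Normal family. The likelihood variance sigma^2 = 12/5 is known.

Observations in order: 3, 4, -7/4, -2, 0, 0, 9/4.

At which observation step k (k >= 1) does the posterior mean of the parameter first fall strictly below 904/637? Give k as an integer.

obs 1: x=3 → posterior Normal(48/19, 24/19)
obs 2: x=4 → posterior Normal(88/29, 24/29)
obs 3: x=-7/4 → posterior Normal(47/26, 8/13)
obs 4: x=-2 → posterior Normal(101/98, 24/49)
obs 5: x=0 → posterior Normal(101/118, 24/59)
obs 6: x=0 → posterior Normal(101/138, 8/23)
obs 7: x=9/4 → posterior Normal(73/79, 24/79)

k = 4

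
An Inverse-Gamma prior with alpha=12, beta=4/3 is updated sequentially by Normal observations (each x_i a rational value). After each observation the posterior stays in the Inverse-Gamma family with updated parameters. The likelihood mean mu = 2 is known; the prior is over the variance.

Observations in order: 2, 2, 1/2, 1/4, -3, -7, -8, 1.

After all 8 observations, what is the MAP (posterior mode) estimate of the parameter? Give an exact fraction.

obs 1: x=2 → posterior Inverse-Gamma(25/2, 4/3)
obs 2: x=2 → posterior Inverse-Gamma(13, 4/3)
obs 3: x=1/2 → posterior Inverse-Gamma(27/2, 59/24)
obs 4: x=1/4 → posterior Inverse-Gamma(14, 383/96)
obs 5: x=-3 → posterior Inverse-Gamma(29/2, 1583/96)
obs 6: x=-7 → posterior Inverse-Gamma(15, 5471/96)
obs 7: x=-8 → posterior Inverse-Gamma(31/2, 10271/96)
obs 8: x=1 → posterior Inverse-Gamma(16, 10319/96)

607/96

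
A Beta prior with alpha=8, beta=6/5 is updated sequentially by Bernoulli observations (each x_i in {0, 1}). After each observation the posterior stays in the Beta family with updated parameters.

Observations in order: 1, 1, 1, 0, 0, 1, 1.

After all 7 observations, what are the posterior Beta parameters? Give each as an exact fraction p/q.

obs 1: x=1 → posterior Beta(9, 6/5)
obs 2: x=1 → posterior Beta(10, 6/5)
obs 3: x=1 → posterior Beta(11, 6/5)
obs 4: x=0 → posterior Beta(11, 11/5)
obs 5: x=0 → posterior Beta(11, 16/5)
obs 6: x=1 → posterior Beta(12, 16/5)
obs 7: x=1 → posterior Beta(13, 16/5)

alpha=13, beta=16/5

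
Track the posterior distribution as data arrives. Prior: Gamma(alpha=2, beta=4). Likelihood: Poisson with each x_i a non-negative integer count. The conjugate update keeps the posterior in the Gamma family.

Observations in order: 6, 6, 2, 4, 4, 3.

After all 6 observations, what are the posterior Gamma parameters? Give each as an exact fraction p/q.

obs 1: x=6 → posterior Gamma(8, 5)
obs 2: x=6 → posterior Gamma(14, 6)
obs 3: x=2 → posterior Gamma(16, 7)
obs 4: x=4 → posterior Gamma(20, 8)
obs 5: x=4 → posterior Gamma(24, 9)
obs 6: x=3 → posterior Gamma(27, 10)

alpha=27, beta=10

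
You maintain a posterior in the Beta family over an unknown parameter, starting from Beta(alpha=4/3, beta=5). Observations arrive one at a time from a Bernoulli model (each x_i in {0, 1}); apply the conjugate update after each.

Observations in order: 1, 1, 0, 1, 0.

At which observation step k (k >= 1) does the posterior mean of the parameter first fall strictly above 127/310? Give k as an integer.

obs 1: x=1 → posterior Beta(7/3, 5)
obs 2: x=1 → posterior Beta(10/3, 5)
obs 3: x=0 → posterior Beta(10/3, 6)
obs 4: x=1 → posterior Beta(13/3, 6)
obs 5: x=0 → posterior Beta(13/3, 7)

k = 4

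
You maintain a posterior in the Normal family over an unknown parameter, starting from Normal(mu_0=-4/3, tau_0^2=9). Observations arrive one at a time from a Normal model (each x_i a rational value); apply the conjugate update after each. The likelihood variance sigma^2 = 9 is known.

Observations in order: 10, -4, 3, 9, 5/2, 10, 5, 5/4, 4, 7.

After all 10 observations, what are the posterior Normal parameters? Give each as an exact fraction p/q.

mu_0=557/132, tau_0^2=9/11

obs 1: x=10 → posterior Normal(13/3, 9/2)
obs 2: x=-4 → posterior Normal(14/9, 3)
obs 3: x=3 → posterior Normal(23/12, 9/4)
obs 4: x=9 → posterior Normal(10/3, 9/5)
obs 5: x=5/2 → posterior Normal(115/36, 3/2)
obs 6: x=10 → posterior Normal(25/6, 9/7)
obs 7: x=5 → posterior Normal(205/48, 9/8)
obs 8: x=5/4 → posterior Normal(425/108, 1)
obs 9: x=4 → posterior Normal(473/120, 9/10)
obs 10: x=7 → posterior Normal(557/132, 9/11)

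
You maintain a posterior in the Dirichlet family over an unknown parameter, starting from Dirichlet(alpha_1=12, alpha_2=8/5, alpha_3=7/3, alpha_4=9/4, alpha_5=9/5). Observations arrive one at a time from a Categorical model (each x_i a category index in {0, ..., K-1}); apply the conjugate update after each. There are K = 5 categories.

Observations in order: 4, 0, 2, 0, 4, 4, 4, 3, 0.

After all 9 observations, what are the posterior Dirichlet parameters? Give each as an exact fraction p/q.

alpha_1=15, alpha_2=8/5, alpha_3=10/3, alpha_4=13/4, alpha_5=29/5

obs 1: x=4 → posterior Dirichlet(12, 8/5, 7/3, 9/4, 14/5)
obs 2: x=0 → posterior Dirichlet(13, 8/5, 7/3, 9/4, 14/5)
obs 3: x=2 → posterior Dirichlet(13, 8/5, 10/3, 9/4, 14/5)
obs 4: x=0 → posterior Dirichlet(14, 8/5, 10/3, 9/4, 14/5)
obs 5: x=4 → posterior Dirichlet(14, 8/5, 10/3, 9/4, 19/5)
obs 6: x=4 → posterior Dirichlet(14, 8/5, 10/3, 9/4, 24/5)
obs 7: x=4 → posterior Dirichlet(14, 8/5, 10/3, 9/4, 29/5)
obs 8: x=3 → posterior Dirichlet(14, 8/5, 10/3, 13/4, 29/5)
obs 9: x=0 → posterior Dirichlet(15, 8/5, 10/3, 13/4, 29/5)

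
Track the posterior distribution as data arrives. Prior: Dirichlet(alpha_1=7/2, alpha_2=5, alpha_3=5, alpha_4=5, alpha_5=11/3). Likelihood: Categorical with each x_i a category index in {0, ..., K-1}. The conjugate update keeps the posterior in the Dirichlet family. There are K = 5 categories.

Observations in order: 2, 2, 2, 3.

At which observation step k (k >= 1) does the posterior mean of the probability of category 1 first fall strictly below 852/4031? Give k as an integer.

obs 1: x=2 → posterior Dirichlet(7/2, 5, 6, 5, 11/3)
obs 2: x=2 → posterior Dirichlet(7/2, 5, 7, 5, 11/3)
obs 3: x=2 → posterior Dirichlet(7/2, 5, 8, 5, 11/3)
obs 4: x=3 → posterior Dirichlet(7/2, 5, 8, 6, 11/3)

k = 2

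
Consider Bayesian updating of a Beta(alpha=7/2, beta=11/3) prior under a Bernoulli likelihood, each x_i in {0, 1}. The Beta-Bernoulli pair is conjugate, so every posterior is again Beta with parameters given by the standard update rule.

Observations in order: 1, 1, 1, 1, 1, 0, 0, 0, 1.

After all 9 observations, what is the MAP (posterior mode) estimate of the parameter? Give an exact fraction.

obs 1: x=1 → posterior Beta(9/2, 11/3)
obs 2: x=1 → posterior Beta(11/2, 11/3)
obs 3: x=1 → posterior Beta(13/2, 11/3)
obs 4: x=1 → posterior Beta(15/2, 11/3)
obs 5: x=1 → posterior Beta(17/2, 11/3)
obs 6: x=0 → posterior Beta(17/2, 14/3)
obs 7: x=0 → posterior Beta(17/2, 17/3)
obs 8: x=0 → posterior Beta(17/2, 20/3)
obs 9: x=1 → posterior Beta(19/2, 20/3)

3/5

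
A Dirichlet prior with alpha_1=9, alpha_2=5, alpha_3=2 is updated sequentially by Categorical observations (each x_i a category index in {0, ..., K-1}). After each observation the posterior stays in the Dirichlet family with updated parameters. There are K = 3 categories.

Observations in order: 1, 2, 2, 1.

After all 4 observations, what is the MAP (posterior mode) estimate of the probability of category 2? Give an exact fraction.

3/17

obs 1: x=1 → posterior Dirichlet(9, 6, 2)
obs 2: x=2 → posterior Dirichlet(9, 6, 3)
obs 3: x=2 → posterior Dirichlet(9, 6, 4)
obs 4: x=1 → posterior Dirichlet(9, 7, 4)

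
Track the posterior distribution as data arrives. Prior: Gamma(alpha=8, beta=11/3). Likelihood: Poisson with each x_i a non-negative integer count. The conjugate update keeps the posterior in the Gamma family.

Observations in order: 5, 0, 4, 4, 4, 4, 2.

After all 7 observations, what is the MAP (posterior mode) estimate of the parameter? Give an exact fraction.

45/16

obs 1: x=5 → posterior Gamma(13, 14/3)
obs 2: x=0 → posterior Gamma(13, 17/3)
obs 3: x=4 → posterior Gamma(17, 20/3)
obs 4: x=4 → posterior Gamma(21, 23/3)
obs 5: x=4 → posterior Gamma(25, 26/3)
obs 6: x=4 → posterior Gamma(29, 29/3)
obs 7: x=2 → posterior Gamma(31, 32/3)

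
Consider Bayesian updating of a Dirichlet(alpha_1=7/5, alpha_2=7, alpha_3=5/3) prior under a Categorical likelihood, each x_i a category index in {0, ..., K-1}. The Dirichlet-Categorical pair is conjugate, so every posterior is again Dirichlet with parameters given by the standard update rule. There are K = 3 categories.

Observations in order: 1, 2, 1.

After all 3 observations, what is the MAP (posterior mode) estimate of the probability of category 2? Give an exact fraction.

obs 1: x=1 → posterior Dirichlet(7/5, 8, 5/3)
obs 2: x=2 → posterior Dirichlet(7/5, 8, 8/3)
obs 3: x=1 → posterior Dirichlet(7/5, 9, 8/3)

25/151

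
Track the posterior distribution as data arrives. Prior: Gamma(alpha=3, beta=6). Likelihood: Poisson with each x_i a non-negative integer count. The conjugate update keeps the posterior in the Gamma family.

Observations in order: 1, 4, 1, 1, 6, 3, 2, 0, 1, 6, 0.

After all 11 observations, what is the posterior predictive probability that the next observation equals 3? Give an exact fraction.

obs 1: x=1 → posterior Gamma(4, 7)
obs 2: x=4 → posterior Gamma(8, 8)
obs 3: x=1 → posterior Gamma(9, 9)
obs 4: x=1 → posterior Gamma(10, 10)
obs 5: x=6 → posterior Gamma(16, 11)
obs 6: x=3 → posterior Gamma(19, 12)
obs 7: x=2 → posterior Gamma(21, 13)
obs 8: x=0 → posterior Gamma(21, 14)
obs 9: x=1 → posterior Gamma(22, 15)
obs 10: x=6 → posterior Gamma(28, 16)
obs 11: x=0 → posterior Gamma(28, 17)

28776358864020716401046058976553986615/204827218235565031601071716502295543808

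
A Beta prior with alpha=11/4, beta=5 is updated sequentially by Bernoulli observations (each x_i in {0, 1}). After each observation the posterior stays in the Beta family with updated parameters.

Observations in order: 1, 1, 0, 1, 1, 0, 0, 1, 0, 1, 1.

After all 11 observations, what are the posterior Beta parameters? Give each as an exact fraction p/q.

obs 1: x=1 → posterior Beta(15/4, 5)
obs 2: x=1 → posterior Beta(19/4, 5)
obs 3: x=0 → posterior Beta(19/4, 6)
obs 4: x=1 → posterior Beta(23/4, 6)
obs 5: x=1 → posterior Beta(27/4, 6)
obs 6: x=0 → posterior Beta(27/4, 7)
obs 7: x=0 → posterior Beta(27/4, 8)
obs 8: x=1 → posterior Beta(31/4, 8)
obs 9: x=0 → posterior Beta(31/4, 9)
obs 10: x=1 → posterior Beta(35/4, 9)
obs 11: x=1 → posterior Beta(39/4, 9)

alpha=39/4, beta=9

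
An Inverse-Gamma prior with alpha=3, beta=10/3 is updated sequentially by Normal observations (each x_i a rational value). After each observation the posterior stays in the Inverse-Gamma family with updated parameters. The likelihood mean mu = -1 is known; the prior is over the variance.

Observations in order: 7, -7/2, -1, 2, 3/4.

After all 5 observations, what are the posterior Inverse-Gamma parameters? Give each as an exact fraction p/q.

alpha=11/2, beta=4271/96

obs 1: x=7 → posterior Inverse-Gamma(7/2, 106/3)
obs 2: x=-7/2 → posterior Inverse-Gamma(4, 923/24)
obs 3: x=-1 → posterior Inverse-Gamma(9/2, 923/24)
obs 4: x=2 → posterior Inverse-Gamma(5, 1031/24)
obs 5: x=3/4 → posterior Inverse-Gamma(11/2, 4271/96)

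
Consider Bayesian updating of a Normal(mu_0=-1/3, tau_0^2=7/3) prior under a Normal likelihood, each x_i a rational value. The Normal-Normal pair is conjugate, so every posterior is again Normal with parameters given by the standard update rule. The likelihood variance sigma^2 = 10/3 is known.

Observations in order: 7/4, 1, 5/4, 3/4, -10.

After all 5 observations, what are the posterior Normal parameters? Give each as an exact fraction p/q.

obs 1: x=7/4 → posterior Normal(107/204, 70/51)
obs 2: x=1 → posterior Normal(191/288, 35/36)
obs 3: x=5/4 → posterior Normal(74/93, 70/93)
obs 4: x=3/4 → posterior Normal(359/456, 35/57)
obs 5: x=-10 → posterior Normal(-481/540, 14/27)

mu_0=-481/540, tau_0^2=14/27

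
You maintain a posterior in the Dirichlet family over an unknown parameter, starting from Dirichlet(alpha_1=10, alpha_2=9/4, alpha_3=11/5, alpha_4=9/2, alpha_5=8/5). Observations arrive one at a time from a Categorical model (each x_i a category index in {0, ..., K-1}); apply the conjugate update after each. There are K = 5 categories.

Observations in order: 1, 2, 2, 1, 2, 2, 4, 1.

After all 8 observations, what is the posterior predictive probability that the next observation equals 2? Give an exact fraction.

obs 1: x=1 → posterior Dirichlet(10, 13/4, 11/5, 9/2, 8/5)
obs 2: x=2 → posterior Dirichlet(10, 13/4, 16/5, 9/2, 8/5)
obs 3: x=2 → posterior Dirichlet(10, 13/4, 21/5, 9/2, 8/5)
obs 4: x=1 → posterior Dirichlet(10, 17/4, 21/5, 9/2, 8/5)
obs 5: x=2 → posterior Dirichlet(10, 17/4, 26/5, 9/2, 8/5)
obs 6: x=2 → posterior Dirichlet(10, 17/4, 31/5, 9/2, 8/5)
obs 7: x=4 → posterior Dirichlet(10, 17/4, 31/5, 9/2, 13/5)
obs 8: x=1 → posterior Dirichlet(10, 21/4, 31/5, 9/2, 13/5)

124/571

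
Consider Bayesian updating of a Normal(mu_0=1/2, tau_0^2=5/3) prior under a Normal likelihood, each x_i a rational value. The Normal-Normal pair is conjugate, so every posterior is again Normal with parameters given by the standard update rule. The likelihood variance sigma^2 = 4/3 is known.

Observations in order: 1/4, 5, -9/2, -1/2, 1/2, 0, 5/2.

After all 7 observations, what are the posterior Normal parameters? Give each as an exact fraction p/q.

obs 1: x=1/4 → posterior Normal(13/36, 20/27)
obs 2: x=5 → posterior Normal(113/56, 10/21)
obs 3: x=-9/2 → posterior Normal(23/76, 20/57)
obs 4: x=-1/2 → posterior Normal(13/96, 5/18)
obs 5: x=1/2 → posterior Normal(23/116, 20/87)
obs 6: x=0 → posterior Normal(23/136, 10/51)
obs 7: x=5/2 → posterior Normal(73/156, 20/117)

mu_0=73/156, tau_0^2=20/117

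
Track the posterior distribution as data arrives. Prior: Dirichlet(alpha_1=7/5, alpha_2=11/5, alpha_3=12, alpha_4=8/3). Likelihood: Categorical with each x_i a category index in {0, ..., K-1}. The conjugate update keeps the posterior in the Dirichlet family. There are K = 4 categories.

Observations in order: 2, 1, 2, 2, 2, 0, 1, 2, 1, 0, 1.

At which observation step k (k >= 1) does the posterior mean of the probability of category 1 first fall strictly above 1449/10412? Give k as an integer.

k = 2

obs 1: x=2 → posterior Dirichlet(7/5, 11/5, 13, 8/3)
obs 2: x=1 → posterior Dirichlet(7/5, 16/5, 13, 8/3)
obs 3: x=2 → posterior Dirichlet(7/5, 16/5, 14, 8/3)
obs 4: x=2 → posterior Dirichlet(7/5, 16/5, 15, 8/3)
obs 5: x=2 → posterior Dirichlet(7/5, 16/5, 16, 8/3)
obs 6: x=0 → posterior Dirichlet(12/5, 16/5, 16, 8/3)
obs 7: x=1 → posterior Dirichlet(12/5, 21/5, 16, 8/3)
obs 8: x=2 → posterior Dirichlet(12/5, 21/5, 17, 8/3)
obs 9: x=1 → posterior Dirichlet(12/5, 26/5, 17, 8/3)
obs 10: x=0 → posterior Dirichlet(17/5, 26/5, 17, 8/3)
obs 11: x=1 → posterior Dirichlet(17/5, 31/5, 17, 8/3)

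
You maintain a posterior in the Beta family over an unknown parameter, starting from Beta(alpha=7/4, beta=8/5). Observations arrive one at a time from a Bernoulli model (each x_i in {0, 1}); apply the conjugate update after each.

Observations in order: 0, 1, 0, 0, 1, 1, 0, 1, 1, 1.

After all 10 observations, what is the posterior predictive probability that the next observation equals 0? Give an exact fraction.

112/267

obs 1: x=0 → posterior Beta(7/4, 13/5)
obs 2: x=1 → posterior Beta(11/4, 13/5)
obs 3: x=0 → posterior Beta(11/4, 18/5)
obs 4: x=0 → posterior Beta(11/4, 23/5)
obs 5: x=1 → posterior Beta(15/4, 23/5)
obs 6: x=1 → posterior Beta(19/4, 23/5)
obs 7: x=0 → posterior Beta(19/4, 28/5)
obs 8: x=1 → posterior Beta(23/4, 28/5)
obs 9: x=1 → posterior Beta(27/4, 28/5)
obs 10: x=1 → posterior Beta(31/4, 28/5)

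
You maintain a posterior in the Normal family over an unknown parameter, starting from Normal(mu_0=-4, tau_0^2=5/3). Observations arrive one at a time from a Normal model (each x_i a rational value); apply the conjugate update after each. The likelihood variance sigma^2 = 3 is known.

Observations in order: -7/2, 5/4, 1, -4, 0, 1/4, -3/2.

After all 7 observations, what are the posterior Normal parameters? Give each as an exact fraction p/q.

mu_0=-137/88, tau_0^2=15/44

obs 1: x=-7/2 → posterior Normal(-107/28, 15/14)
obs 2: x=5/4 → posterior Normal(-189/76, 15/19)
obs 3: x=1 → posterior Normal(-169/96, 5/8)
obs 4: x=-4 → posterior Normal(-249/116, 15/29)
obs 5: x=0 → posterior Normal(-249/136, 15/34)
obs 6: x=1/4 → posterior Normal(-61/39, 5/13)
obs 7: x=-3/2 → posterior Normal(-137/88, 15/44)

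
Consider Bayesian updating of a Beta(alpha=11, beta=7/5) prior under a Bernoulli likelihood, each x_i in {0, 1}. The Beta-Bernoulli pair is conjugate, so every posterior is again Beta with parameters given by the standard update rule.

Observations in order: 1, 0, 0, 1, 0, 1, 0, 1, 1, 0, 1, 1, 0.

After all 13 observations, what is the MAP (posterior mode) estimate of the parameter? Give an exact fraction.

85/117

obs 1: x=1 → posterior Beta(12, 7/5)
obs 2: x=0 → posterior Beta(12, 12/5)
obs 3: x=0 → posterior Beta(12, 17/5)
obs 4: x=1 → posterior Beta(13, 17/5)
obs 5: x=0 → posterior Beta(13, 22/5)
obs 6: x=1 → posterior Beta(14, 22/5)
obs 7: x=0 → posterior Beta(14, 27/5)
obs 8: x=1 → posterior Beta(15, 27/5)
obs 9: x=1 → posterior Beta(16, 27/5)
obs 10: x=0 → posterior Beta(16, 32/5)
obs 11: x=1 → posterior Beta(17, 32/5)
obs 12: x=1 → posterior Beta(18, 32/5)
obs 13: x=0 → posterior Beta(18, 37/5)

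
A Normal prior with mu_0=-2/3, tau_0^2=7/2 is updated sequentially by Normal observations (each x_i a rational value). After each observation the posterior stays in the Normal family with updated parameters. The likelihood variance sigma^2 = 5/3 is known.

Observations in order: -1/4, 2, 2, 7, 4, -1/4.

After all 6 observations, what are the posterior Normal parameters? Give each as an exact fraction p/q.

obs 1: x=-1/4 → posterior Normal(-143/372, 35/31)
obs 2: x=2 → posterior Normal(361/624, 35/52)
obs 3: x=2 → posterior Normal(865/876, 35/73)
obs 4: x=7 → posterior Normal(2629/1128, 35/94)
obs 5: x=4 → posterior Normal(3637/1380, 7/23)
obs 6: x=-1/4 → posterior Normal(1787/816, 35/136)

mu_0=1787/816, tau_0^2=35/136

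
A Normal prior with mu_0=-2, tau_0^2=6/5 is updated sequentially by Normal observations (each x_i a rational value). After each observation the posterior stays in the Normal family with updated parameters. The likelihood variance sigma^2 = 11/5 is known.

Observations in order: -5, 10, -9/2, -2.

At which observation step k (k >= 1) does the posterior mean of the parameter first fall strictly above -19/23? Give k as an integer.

k = 2

obs 1: x=-5 → posterior Normal(-52/17, 66/85)
obs 2: x=10 → posterior Normal(8/23, 66/115)
obs 3: x=-9/2 → posterior Normal(-19/29, 66/145)
obs 4: x=-2 → posterior Normal(-31/35, 66/175)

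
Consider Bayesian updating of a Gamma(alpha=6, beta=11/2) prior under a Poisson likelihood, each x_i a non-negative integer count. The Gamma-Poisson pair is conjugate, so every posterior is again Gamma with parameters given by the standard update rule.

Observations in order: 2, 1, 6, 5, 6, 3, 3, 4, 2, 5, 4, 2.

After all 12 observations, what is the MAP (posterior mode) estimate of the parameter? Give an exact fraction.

96/35

obs 1: x=2 → posterior Gamma(8, 13/2)
obs 2: x=1 → posterior Gamma(9, 15/2)
obs 3: x=6 → posterior Gamma(15, 17/2)
obs 4: x=5 → posterior Gamma(20, 19/2)
obs 5: x=6 → posterior Gamma(26, 21/2)
obs 6: x=3 → posterior Gamma(29, 23/2)
obs 7: x=3 → posterior Gamma(32, 25/2)
obs 8: x=4 → posterior Gamma(36, 27/2)
obs 9: x=2 → posterior Gamma(38, 29/2)
obs 10: x=5 → posterior Gamma(43, 31/2)
obs 11: x=4 → posterior Gamma(47, 33/2)
obs 12: x=2 → posterior Gamma(49, 35/2)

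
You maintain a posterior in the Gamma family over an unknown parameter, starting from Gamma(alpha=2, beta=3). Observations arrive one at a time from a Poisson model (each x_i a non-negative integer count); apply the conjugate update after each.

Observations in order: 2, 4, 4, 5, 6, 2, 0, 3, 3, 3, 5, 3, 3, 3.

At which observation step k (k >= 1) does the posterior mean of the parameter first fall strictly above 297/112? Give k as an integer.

k = 5

obs 1: x=2 → posterior Gamma(4, 4)
obs 2: x=4 → posterior Gamma(8, 5)
obs 3: x=4 → posterior Gamma(12, 6)
obs 4: x=5 → posterior Gamma(17, 7)
obs 5: x=6 → posterior Gamma(23, 8)
obs 6: x=2 → posterior Gamma(25, 9)
obs 7: x=0 → posterior Gamma(25, 10)
obs 8: x=3 → posterior Gamma(28, 11)
obs 9: x=3 → posterior Gamma(31, 12)
obs 10: x=3 → posterior Gamma(34, 13)
obs 11: x=5 → posterior Gamma(39, 14)
obs 12: x=3 → posterior Gamma(42, 15)
obs 13: x=3 → posterior Gamma(45, 16)
obs 14: x=3 → posterior Gamma(48, 17)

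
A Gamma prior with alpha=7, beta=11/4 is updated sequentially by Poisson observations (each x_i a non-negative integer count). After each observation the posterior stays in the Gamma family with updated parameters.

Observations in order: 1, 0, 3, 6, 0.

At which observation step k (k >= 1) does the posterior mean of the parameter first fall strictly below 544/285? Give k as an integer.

obs 1: x=1 → posterior Gamma(8, 15/4)
obs 2: x=0 → posterior Gamma(8, 19/4)
obs 3: x=3 → posterior Gamma(11, 23/4)
obs 4: x=6 → posterior Gamma(17, 27/4)
obs 5: x=0 → posterior Gamma(17, 31/4)

k = 2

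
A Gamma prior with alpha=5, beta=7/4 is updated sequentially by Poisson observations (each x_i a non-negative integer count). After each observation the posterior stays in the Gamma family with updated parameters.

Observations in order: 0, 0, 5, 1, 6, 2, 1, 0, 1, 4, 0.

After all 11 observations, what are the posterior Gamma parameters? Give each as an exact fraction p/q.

alpha=25, beta=51/4

obs 1: x=0 → posterior Gamma(5, 11/4)
obs 2: x=0 → posterior Gamma(5, 15/4)
obs 3: x=5 → posterior Gamma(10, 19/4)
obs 4: x=1 → posterior Gamma(11, 23/4)
obs 5: x=6 → posterior Gamma(17, 27/4)
obs 6: x=2 → posterior Gamma(19, 31/4)
obs 7: x=1 → posterior Gamma(20, 35/4)
obs 8: x=0 → posterior Gamma(20, 39/4)
obs 9: x=1 → posterior Gamma(21, 43/4)
obs 10: x=4 → posterior Gamma(25, 47/4)
obs 11: x=0 → posterior Gamma(25, 51/4)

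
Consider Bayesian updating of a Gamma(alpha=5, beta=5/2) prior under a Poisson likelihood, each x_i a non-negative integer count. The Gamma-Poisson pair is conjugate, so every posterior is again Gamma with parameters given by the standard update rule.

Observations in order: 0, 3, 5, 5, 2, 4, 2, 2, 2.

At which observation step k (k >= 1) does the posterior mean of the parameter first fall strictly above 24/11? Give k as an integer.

obs 1: x=0 → posterior Gamma(5, 7/2)
obs 2: x=3 → posterior Gamma(8, 9/2)
obs 3: x=5 → posterior Gamma(13, 11/2)
obs 4: x=5 → posterior Gamma(18, 13/2)
obs 5: x=2 → posterior Gamma(20, 15/2)
obs 6: x=4 → posterior Gamma(24, 17/2)
obs 7: x=2 → posterior Gamma(26, 19/2)
obs 8: x=2 → posterior Gamma(28, 21/2)
obs 9: x=2 → posterior Gamma(30, 23/2)

k = 3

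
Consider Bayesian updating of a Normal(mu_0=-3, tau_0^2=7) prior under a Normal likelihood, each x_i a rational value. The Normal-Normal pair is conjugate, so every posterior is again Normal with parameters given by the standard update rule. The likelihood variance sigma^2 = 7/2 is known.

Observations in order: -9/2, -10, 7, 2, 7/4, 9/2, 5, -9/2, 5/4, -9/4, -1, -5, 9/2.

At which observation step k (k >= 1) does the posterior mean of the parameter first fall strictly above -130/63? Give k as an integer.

obs 1: x=-9/2 → posterior Normal(-4, 7/3)
obs 2: x=-10 → posterior Normal(-32/5, 7/5)
obs 3: x=7 → posterior Normal(-18/7, 1)
obs 4: x=2 → posterior Normal(-14/9, 7/9)
obs 5: x=7/4 → posterior Normal(-21/22, 7/11)
obs 6: x=9/2 → posterior Normal(-3/26, 7/13)
obs 7: x=5 → posterior Normal(17/30, 7/15)
obs 8: x=-9/2 → posterior Normal(-1/34, 7/17)
obs 9: x=5/4 → posterior Normal(2/19, 7/19)
obs 10: x=-9/4 → posterior Normal(-5/42, 1/3)
obs 11: x=-1 → posterior Normal(-9/46, 7/23)
obs 12: x=-5 → posterior Normal(-29/50, 7/25)
obs 13: x=9/2 → posterior Normal(-11/54, 7/27)

k = 4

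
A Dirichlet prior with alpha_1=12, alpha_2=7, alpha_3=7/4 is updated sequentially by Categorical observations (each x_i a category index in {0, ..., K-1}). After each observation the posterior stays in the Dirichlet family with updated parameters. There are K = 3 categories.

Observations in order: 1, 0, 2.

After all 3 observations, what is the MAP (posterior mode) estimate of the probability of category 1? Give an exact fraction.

28/83

obs 1: x=1 → posterior Dirichlet(12, 8, 7/4)
obs 2: x=0 → posterior Dirichlet(13, 8, 7/4)
obs 3: x=2 → posterior Dirichlet(13, 8, 11/4)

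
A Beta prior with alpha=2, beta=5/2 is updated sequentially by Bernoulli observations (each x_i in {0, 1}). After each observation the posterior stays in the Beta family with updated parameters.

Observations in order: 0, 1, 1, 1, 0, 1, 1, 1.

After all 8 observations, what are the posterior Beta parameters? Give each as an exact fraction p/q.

alpha=8, beta=9/2

obs 1: x=0 → posterior Beta(2, 7/2)
obs 2: x=1 → posterior Beta(3, 7/2)
obs 3: x=1 → posterior Beta(4, 7/2)
obs 4: x=1 → posterior Beta(5, 7/2)
obs 5: x=0 → posterior Beta(5, 9/2)
obs 6: x=1 → posterior Beta(6, 9/2)
obs 7: x=1 → posterior Beta(7, 9/2)
obs 8: x=1 → posterior Beta(8, 9/2)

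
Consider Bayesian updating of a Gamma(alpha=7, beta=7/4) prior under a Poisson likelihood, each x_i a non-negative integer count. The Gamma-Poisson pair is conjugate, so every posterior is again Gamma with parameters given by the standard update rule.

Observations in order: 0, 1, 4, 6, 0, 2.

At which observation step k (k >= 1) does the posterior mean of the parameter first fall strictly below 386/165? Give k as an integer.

obs 1: x=0 → posterior Gamma(7, 11/4)
obs 2: x=1 → posterior Gamma(8, 15/4)
obs 3: x=4 → posterior Gamma(12, 19/4)
obs 4: x=6 → posterior Gamma(18, 23/4)
obs 5: x=0 → posterior Gamma(18, 27/4)
obs 6: x=2 → posterior Gamma(20, 31/4)

k = 2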